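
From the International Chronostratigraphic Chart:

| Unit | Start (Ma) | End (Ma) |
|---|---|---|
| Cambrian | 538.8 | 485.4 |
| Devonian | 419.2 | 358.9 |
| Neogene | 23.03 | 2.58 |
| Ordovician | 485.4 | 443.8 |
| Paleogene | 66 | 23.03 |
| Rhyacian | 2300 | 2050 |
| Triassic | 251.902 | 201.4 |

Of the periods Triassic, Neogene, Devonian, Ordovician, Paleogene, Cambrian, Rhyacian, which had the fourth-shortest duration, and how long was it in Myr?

Triassic, 50.502 million years

Durations: Triassic 50.502; Neogene 20.45; Devonian 60.3; Ordovician 41.6; Paleogene 42.97; Cambrian 53.4; Rhyacian 250 Myr.
Sorted shortest-first: Neogene (20.45), Ordovician (41.6), Paleogene (42.97), Triassic (50.502), Cambrian (53.4), Devonian (60.3), Rhyacian (250).
The fourth shortest is Triassic at 50.502 Myr.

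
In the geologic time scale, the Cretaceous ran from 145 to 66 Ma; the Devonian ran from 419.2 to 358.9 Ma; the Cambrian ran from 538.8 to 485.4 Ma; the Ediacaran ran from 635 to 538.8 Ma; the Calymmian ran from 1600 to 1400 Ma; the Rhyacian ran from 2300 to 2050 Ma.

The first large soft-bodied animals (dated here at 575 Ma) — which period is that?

575 Ma lies between 635 and 538.8 Ma, so it falls in the Ediacaran.

Ediacaran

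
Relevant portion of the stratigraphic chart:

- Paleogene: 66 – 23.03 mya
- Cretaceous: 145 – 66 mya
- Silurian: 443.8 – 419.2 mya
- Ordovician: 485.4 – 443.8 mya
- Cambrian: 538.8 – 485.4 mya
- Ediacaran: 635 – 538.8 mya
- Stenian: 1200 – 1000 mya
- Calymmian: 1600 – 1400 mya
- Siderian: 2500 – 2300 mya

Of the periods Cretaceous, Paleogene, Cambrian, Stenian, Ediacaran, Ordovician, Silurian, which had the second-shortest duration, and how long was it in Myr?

Ordovician, 41.6 million years

Durations: Cretaceous 79; Paleogene 42.97; Cambrian 53.4; Stenian 200; Ediacaran 96.2; Ordovician 41.6; Silurian 24.6 Myr.
Sorted shortest-first: Silurian (24.6), Ordovician (41.6), Paleogene (42.97), Cambrian (53.4), Cretaceous (79), Ediacaran (96.2), Stenian (200).
The second shortest is Ordovician at 41.6 Myr.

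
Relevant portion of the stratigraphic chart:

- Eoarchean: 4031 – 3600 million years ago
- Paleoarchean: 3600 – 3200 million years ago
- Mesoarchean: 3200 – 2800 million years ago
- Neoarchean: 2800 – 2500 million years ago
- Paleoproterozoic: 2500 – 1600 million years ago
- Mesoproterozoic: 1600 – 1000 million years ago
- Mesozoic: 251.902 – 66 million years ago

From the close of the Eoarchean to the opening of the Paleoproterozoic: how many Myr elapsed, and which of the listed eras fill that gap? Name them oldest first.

The Eoarchean closes at 3600 Ma and the Paleoproterozoic opens at 2500 Ma, so the interval is 3600 − 2500 = 1100 Myr.
An era fits inside if it starts at or after 3600 Ma and ends at or before 2500 Ma; oldest first that gives Paleoarchean, Mesoarchean, Neoarchean.

1100 million years; Paleoarchean, Mesoarchean, Neoarchean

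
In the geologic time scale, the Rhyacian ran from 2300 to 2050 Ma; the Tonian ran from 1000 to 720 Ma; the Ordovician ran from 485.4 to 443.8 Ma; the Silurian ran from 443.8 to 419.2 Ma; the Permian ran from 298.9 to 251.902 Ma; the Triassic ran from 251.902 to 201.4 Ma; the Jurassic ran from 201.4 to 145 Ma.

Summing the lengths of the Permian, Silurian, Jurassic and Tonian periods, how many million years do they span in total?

407.998 million years

Each duration: Permian = 46.998; Silurian = 24.6; Jurassic = 56.4; Tonian = 280.
Sum: 46.998 + 24.6 + 56.4 + 280 = 407.998 Myr.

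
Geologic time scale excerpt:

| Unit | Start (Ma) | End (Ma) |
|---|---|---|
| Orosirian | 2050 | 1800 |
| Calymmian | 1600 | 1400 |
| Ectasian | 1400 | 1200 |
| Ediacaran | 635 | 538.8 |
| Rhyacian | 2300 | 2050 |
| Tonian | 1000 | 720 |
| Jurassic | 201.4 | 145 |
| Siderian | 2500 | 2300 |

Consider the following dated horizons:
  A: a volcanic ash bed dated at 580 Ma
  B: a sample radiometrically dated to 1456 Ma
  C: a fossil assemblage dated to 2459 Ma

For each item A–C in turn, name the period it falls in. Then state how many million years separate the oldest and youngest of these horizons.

A — Ediacaran; B — Calymmian; C — Siderian; span 1879 million years

A: 580 Ma lies in 635–538.8 Ma, so Ediacaran.
B: 1456 Ma lies in 1600–1400 Ma, so Calymmian.
C: 2459 Ma lies in 2500–2300 Ma, so Siderian.
Oldest = 2459 Ma, youngest = 580 Ma → span 1879 Myr.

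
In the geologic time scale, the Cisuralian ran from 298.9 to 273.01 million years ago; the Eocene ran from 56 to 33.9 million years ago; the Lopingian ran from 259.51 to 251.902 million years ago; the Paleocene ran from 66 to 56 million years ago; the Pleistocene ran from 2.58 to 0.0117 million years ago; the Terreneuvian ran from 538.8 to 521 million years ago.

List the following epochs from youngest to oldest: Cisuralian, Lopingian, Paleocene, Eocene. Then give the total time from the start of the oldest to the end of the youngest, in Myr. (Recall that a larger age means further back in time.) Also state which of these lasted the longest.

From the excerpt: Cisuralian 298.9–273.01; Lopingian 259.51–251.902; Paleocene 66–56; Eocene 56–33.9 (Ma).
Larger Ma is earlier, so the oldest is Cisuralian and the youngest is Eocene; youngest to oldest: Eocene, Paleocene, Lopingian, Cisuralian.
Oldest start 298.9 minus youngest end 33.9 gives 265 Myr overall.
Individual lengths (start − end): Paleocene 10; Cisuralian 25.89; Eocene 22.1; Lopingian 7.608. The largest is Cisuralian at 25.89 Myr.

Eocene → Paleocene → Lopingian → Cisuralian; total span 265 Myr; longest is Cisuralian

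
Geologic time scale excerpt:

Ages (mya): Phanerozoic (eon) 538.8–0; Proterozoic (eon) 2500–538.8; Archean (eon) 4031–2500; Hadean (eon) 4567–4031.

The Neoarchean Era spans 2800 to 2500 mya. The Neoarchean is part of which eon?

Archean

The Neoarchean (2800–2500 Ma) lies entirely within 4031–2500 Ma, the Archean Eon.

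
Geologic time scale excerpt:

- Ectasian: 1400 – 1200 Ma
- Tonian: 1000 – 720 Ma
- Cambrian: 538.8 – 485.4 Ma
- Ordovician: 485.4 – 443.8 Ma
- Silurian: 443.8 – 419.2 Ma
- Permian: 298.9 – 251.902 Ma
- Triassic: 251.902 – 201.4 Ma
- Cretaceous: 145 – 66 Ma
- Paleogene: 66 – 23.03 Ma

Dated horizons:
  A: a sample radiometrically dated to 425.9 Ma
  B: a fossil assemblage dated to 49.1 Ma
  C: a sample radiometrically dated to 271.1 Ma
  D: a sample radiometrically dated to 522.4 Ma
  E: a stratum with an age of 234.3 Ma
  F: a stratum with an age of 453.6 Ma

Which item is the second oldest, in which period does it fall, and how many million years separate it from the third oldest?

Sorted oldest-first by Ma: D (522.4), F (453.6), A (425.9), C (271.1), E (234.3), B (49.1).
The second oldest is F at 453.6 Ma, which lies in 485.4–443.8 Ma: the Ordovician.
The third oldest is A at 425.9 Ma; separation = |453.6 − 425.9| = 27.7 Myr.

F, in the Ordovician; 27.7 million years to A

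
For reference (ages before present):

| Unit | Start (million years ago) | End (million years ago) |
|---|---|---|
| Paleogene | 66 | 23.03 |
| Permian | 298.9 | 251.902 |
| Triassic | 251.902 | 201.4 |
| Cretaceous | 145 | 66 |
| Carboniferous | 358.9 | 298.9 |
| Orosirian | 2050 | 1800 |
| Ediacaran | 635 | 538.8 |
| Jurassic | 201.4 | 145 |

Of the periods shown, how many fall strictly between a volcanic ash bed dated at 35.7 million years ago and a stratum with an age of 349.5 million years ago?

4

The older date is 349.5 Ma and the younger is 35.7 Ma.
Periods with start < 349.5 and end > 35.7 Ma: Permian (298.9–251.902), Triassic (251.902–201.4), Jurassic (201.4–145), Cretaceous (145–66).
That is 4 complete periods.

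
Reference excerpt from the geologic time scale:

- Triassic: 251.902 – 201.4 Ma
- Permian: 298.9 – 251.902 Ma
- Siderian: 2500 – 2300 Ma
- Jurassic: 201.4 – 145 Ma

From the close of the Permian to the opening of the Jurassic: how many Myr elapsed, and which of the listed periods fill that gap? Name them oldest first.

50.502 million years; Triassic

End of Permian = 251.902 Ma; start of Jurassic = 201.4 Ma.
Gap = 251.902 − 201.4 = 50.502 Myr.
Periods wholly inside 251.902–201.4 Ma: Triassic (251.902–201.4).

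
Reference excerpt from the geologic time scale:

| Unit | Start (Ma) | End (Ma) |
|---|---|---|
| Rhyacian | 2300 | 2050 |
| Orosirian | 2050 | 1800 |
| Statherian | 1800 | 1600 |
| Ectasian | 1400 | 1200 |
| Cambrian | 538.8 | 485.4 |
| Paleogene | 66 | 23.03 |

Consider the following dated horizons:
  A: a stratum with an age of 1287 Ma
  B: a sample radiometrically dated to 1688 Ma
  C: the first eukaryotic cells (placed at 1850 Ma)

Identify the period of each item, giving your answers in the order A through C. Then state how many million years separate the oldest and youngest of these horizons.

A — Ectasian; B — Statherian; C — Orosirian; span 563 million years

A: 1287 Ma lies in 1400–1200 Ma, so Ectasian.
B: 1688 Ma lies in 1800–1600 Ma, so Statherian.
C: 1850 Ma lies in 2050–1800 Ma, so Orosirian.
Oldest = 1850 Ma, youngest = 1287 Ma → span 563 Myr.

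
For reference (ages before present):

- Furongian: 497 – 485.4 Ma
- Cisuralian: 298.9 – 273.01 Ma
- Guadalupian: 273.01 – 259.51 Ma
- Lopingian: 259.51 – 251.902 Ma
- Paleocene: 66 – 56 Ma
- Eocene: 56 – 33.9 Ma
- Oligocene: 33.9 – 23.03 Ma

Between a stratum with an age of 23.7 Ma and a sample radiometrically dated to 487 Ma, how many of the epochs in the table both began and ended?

The older date is 487 Ma and the younger is 23.7 Ma.
Epochs with start < 487 and end > 23.7 Ma: Cisuralian (298.9–273.01), Guadalupian (273.01–259.51), Lopingian (259.51–251.902), Paleocene (66–56), Eocene (56–33.9).
That is 5 complete epochs.

5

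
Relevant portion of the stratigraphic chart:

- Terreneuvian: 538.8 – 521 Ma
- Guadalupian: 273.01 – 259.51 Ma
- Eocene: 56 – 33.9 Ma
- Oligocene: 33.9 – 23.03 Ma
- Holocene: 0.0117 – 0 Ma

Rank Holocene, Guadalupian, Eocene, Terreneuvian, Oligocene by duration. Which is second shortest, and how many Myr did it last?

Start − end for each: Holocene 0.0117 − 0 = 0.0117; Guadalupian 273.01 − 259.51 = 13.5; Eocene 56 − 33.9 = 22.1; Terreneuvian 538.8 − 521 = 17.8; Oligocene 33.9 − 23.03 = 10.87.
Ranking these from shortest: Holocene < Oligocene < Guadalupian < Terreneuvian < Eocene.
Position 2 in that ranking is Oligocene, which lasted 10.87 Myr.

Oligocene, 10.87 million years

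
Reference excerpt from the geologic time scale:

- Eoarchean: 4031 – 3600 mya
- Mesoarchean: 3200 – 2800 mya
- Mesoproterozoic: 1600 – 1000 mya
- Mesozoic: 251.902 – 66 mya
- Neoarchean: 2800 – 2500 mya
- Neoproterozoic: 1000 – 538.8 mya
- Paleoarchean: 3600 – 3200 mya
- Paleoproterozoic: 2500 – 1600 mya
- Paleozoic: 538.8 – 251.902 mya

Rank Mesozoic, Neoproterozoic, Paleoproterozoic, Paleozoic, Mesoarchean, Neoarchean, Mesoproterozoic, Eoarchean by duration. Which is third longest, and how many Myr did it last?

Neoproterozoic, 461.2 million years

Durations: Mesozoic 185.902; Neoproterozoic 461.2; Paleoproterozoic 900; Paleozoic 286.898; Mesoarchean 400; Neoarchean 300; Mesoproterozoic 600; Eoarchean 431 Myr.
Sorted longest-first: Paleoproterozoic (900), Mesoproterozoic (600), Neoproterozoic (461.2), Eoarchean (431), Mesoarchean (400), Neoarchean (300), Paleozoic (286.898), Mesozoic (185.902).
The third longest is Neoproterozoic at 461.2 Myr.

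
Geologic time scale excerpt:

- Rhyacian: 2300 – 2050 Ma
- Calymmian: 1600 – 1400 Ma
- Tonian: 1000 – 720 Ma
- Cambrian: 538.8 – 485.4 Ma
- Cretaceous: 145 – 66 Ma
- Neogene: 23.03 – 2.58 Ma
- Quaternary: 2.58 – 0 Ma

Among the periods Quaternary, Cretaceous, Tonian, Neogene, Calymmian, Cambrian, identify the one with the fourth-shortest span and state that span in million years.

Durations: Quaternary 2.58; Cretaceous 79; Tonian 280; Neogene 20.45; Calymmian 200; Cambrian 53.4 Myr.
Sorted shortest-first: Quaternary (2.58), Neogene (20.45), Cambrian (53.4), Cretaceous (79), Calymmian (200), Tonian (280).
The fourth shortest is Cretaceous at 79 Myr.

Cretaceous, 79 million years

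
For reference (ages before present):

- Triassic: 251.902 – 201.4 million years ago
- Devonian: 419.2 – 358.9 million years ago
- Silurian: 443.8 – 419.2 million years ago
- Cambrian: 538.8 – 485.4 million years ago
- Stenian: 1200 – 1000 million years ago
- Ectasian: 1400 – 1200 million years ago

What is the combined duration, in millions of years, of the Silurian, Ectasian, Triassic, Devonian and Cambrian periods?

388.802 million years

Each duration: Silurian = 24.6; Ectasian = 200; Triassic = 50.502; Devonian = 60.3; Cambrian = 53.4.
Sum: 24.6 + 200 + 50.502 + 60.3 + 53.4 = 388.802 Myr.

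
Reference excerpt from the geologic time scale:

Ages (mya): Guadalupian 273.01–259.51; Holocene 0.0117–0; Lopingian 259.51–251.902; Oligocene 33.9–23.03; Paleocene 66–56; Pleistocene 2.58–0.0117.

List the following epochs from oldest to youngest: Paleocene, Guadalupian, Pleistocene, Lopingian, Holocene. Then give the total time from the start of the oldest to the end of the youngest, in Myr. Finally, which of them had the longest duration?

Guadalupian → Lopingian → Paleocene → Pleistocene → Holocene; total span 273.01 Myr; longest is Guadalupian

From the excerpt: Paleocene 66–56; Guadalupian 273.01–259.51; Pleistocene 2.58–0.0117; Lopingian 259.51–251.902; Holocene 0.0117–0 (Ma).
Larger Ma is earlier, so the oldest is Guadalupian and the youngest is Holocene; oldest to youngest: Guadalupian, Lopingian, Paleocene, Pleistocene, Holocene.
Oldest start 273.01 minus youngest end 0 gives 273.01 Myr overall.
Individual lengths (start − end): Paleocene 10; Holocene 0.0117; Pleistocene 2.5683; Lopingian 7.608; Guadalupian 13.5. The largest is Guadalupian at 13.5 Myr.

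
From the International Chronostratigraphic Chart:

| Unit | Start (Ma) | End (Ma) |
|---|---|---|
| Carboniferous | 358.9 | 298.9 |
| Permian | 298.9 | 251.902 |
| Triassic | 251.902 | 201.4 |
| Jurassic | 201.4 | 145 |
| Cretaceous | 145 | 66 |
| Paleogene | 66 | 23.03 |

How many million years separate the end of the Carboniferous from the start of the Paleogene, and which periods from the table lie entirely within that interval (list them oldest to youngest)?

End of Carboniferous = 298.9 Ma; start of Paleogene = 66 Ma.
Gap = 298.9 − 66 = 232.9 Myr.
Periods wholly inside 298.9–66 Ma: Permian (298.9–251.902), Triassic (251.902–201.4), Jurassic (201.4–145), Cretaceous (145–66).

232.9 million years; Permian, Triassic, Jurassic, Cretaceous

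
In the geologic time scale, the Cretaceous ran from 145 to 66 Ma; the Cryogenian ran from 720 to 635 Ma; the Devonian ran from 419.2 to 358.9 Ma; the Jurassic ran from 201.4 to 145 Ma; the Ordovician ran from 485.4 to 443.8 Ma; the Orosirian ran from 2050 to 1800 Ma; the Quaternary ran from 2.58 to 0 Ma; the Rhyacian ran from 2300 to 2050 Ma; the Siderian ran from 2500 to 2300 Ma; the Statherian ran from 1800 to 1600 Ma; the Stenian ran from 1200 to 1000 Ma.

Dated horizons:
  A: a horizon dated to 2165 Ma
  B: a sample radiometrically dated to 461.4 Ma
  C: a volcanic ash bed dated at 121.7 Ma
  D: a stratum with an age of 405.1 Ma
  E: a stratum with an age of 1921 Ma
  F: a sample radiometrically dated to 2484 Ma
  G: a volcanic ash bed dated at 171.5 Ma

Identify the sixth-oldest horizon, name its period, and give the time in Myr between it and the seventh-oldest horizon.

G, in the Jurassic; 49.8 million years to C

Larger Ma means older, so oldest first: F 2484 > A 2165 > E 1921 > B 461.4 > D 405.1 > G 171.5 > C 121.7.
Counting 6 along gives G (171.5 Ma); the excerpt puts that inside the Jurassic, 201.4–145 Ma.
Next in line is C (121.7 Ma), and 171.5 − 121.7 = 49.8 Myr.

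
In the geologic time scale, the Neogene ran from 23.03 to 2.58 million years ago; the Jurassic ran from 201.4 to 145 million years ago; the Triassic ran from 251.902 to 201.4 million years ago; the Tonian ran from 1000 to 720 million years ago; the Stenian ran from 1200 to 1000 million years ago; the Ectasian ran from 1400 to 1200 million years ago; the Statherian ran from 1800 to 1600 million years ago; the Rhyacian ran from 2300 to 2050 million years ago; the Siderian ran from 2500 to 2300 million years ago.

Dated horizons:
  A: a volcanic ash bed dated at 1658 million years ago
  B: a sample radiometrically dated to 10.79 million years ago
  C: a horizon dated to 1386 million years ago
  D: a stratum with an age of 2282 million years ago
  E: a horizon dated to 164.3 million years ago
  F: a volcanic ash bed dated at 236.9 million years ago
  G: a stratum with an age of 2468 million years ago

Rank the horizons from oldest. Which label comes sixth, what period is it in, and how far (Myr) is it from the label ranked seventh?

Larger Ma means older, so oldest first: G 2468 > D 2282 > A 1658 > C 1386 > F 236.9 > E 164.3 > B 10.79.
Counting 6 along gives E (164.3 Ma); the excerpt puts that inside the Jurassic, 201.4–145 Ma.
Next in line is B (10.79 Ma), and 164.3 − 10.79 = 153.51 Myr.

E, in the Jurassic; 153.51 million years to B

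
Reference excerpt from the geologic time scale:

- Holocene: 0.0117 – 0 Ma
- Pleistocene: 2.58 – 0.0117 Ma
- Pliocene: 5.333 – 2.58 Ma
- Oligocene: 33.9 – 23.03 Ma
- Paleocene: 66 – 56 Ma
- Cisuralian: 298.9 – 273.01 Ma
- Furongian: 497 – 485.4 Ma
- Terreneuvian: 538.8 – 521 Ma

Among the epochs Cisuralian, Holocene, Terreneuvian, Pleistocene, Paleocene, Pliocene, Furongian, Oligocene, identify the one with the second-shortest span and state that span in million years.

Durations: Cisuralian 25.89; Holocene 0.0117; Terreneuvian 17.8; Pleistocene 2.5683; Paleocene 10; Pliocene 2.753; Furongian 11.6; Oligocene 10.87 Myr.
Sorted shortest-first: Holocene (0.0117), Pleistocene (2.5683), Pliocene (2.753), Paleocene (10), Oligocene (10.87), Furongian (11.6), Terreneuvian (17.8), Cisuralian (25.89).
The second shortest is Pleistocene at 2.5683 Myr.

Pleistocene, 2.5683 million years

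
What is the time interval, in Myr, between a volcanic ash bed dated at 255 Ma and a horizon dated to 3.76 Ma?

251.24 million years

255 − 3.76 = 251.24 million years.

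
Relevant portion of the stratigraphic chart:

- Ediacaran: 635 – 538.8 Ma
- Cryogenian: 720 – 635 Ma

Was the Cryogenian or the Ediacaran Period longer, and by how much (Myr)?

Ediacaran, by 11.2 million years

Cryogenian: 720 − 635 = 85 Myr.
Ediacaran: 635 − 538.8 = 96.2 Myr.
Difference: 96.2 − 85 = 11.2 Myr, so the Ediacaran was longer.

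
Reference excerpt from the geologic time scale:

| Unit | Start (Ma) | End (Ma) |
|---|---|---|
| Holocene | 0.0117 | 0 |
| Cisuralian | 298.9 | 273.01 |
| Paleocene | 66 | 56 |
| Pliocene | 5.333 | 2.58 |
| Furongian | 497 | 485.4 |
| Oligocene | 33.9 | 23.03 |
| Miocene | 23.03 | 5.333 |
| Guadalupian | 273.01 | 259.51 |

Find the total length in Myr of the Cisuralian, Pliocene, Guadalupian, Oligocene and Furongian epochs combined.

Duration is start − end for each: (298.9 − 273.01) + (5.333 − 2.58) + (273.01 − 259.51) + (33.9 − 23.03) + (497 − 485.4).
That is 25.89 + 2.753 + 13.5 + 10.87 + 11.6, which totals 64.613 million years.

64.613 million years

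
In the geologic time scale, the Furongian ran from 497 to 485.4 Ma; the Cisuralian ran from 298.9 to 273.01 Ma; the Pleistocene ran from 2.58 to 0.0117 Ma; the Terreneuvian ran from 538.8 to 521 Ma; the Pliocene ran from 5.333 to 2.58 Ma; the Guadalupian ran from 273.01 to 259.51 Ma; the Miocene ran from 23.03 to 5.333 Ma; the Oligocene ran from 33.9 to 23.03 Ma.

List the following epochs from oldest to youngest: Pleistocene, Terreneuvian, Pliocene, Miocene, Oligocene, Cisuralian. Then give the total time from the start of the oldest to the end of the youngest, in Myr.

Terreneuvian → Cisuralian → Oligocene → Miocene → Pliocene → Pleistocene; total span 538.7883 Myr

From the excerpt: Pleistocene 2.58–0.0117; Terreneuvian 538.8–521; Pliocene 5.333–2.58; Miocene 23.03–5.333; Oligocene 33.9–23.03; Cisuralian 298.9–273.01 (Ma).
Larger Ma is earlier, so the oldest is Terreneuvian and the youngest is Pleistocene; oldest to youngest: Terreneuvian, Cisuralian, Oligocene, Miocene, Pliocene, Pleistocene.
Oldest start 538.8 minus youngest end 0.0117 gives 538.7883 Myr overall.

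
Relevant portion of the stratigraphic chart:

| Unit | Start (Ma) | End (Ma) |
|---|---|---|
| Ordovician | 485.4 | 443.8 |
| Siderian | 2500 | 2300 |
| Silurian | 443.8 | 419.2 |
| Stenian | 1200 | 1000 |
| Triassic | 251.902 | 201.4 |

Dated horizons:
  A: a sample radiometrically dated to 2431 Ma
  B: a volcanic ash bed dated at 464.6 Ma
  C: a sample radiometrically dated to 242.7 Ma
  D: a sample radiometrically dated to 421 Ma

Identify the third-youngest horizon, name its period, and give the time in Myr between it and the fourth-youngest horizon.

B, in the Ordovician; 1966.4 million years to A

Sorted youngest-first by Ma: C (242.7), D (421), B (464.6), A (2431).
The third youngest is B at 464.6 Ma, which lies in 485.4–443.8 Ma: the Ordovician.
The fourth youngest is A at 2431 Ma; separation = |464.6 − 2431| = 1966.4 Myr.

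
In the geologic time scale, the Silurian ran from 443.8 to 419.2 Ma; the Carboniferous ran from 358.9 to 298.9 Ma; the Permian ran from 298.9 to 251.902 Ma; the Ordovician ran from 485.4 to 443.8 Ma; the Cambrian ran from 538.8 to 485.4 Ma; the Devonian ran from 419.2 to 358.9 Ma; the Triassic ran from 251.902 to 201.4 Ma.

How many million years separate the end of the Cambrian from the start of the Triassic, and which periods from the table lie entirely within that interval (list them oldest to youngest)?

233.498 million years; Ordovician, Silurian, Devonian, Carboniferous, Permian

The Cambrian closes at 485.4 Ma and the Triassic opens at 251.902 Ma, so the interval is 485.4 − 251.902 = 233.498 Myr.
A period fits inside if it starts at or after 485.4 Ma and ends at or before 251.902 Ma; oldest first that gives Ordovician, Silurian, Devonian, Carboniferous, Permian.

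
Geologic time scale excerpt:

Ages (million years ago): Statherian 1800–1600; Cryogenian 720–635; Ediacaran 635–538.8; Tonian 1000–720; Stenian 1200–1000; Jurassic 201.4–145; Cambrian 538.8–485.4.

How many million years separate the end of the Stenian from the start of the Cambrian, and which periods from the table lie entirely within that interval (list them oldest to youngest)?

461.2 million years; Tonian, Cryogenian, Ediacaran

End of Stenian = 1000 Ma; start of Cambrian = 538.8 Ma.
Gap = 1000 − 538.8 = 461.2 Myr.
Periods wholly inside 1000–538.8 Ma: Tonian (1000–720), Cryogenian (720–635), Ediacaran (635–538.8).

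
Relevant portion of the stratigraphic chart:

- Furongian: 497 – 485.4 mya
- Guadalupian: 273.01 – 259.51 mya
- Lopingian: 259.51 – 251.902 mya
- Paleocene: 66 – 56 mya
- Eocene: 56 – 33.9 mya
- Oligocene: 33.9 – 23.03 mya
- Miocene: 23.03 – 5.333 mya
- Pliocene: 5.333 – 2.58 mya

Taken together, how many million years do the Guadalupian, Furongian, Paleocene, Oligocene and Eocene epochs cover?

Each duration: Guadalupian = 13.5; Furongian = 11.6; Paleocene = 10; Oligocene = 10.87; Eocene = 22.1.
Sum: 13.5 + 11.6 + 10 + 10.87 + 22.1 = 68.07 Myr.

68.07 million years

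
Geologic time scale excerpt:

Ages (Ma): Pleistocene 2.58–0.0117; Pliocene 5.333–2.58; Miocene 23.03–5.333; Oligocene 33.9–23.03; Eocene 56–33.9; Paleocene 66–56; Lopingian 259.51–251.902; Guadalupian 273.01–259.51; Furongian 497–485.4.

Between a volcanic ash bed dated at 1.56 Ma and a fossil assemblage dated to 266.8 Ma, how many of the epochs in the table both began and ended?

6

The older date is 266.8 Ma and the younger is 1.56 Ma.
Epochs with start < 266.8 and end > 1.56 Ma: Lopingian (259.51–251.902), Paleocene (66–56), Eocene (56–33.9), Oligocene (33.9–23.03), Miocene (23.03–5.333), Pliocene (5.333–2.58).
That is 6 complete epochs.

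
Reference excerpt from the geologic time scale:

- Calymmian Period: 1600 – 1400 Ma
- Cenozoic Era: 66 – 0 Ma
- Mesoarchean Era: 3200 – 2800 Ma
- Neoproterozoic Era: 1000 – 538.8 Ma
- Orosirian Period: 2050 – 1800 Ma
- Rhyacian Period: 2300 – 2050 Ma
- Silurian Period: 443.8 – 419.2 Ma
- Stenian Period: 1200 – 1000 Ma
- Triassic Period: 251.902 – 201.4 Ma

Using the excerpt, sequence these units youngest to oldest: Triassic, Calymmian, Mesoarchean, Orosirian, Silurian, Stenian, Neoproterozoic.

Sorting by start age (ascending Ma, since larger Ma = older): Triassic start 251.902, Silurian start 443.8, Neoproterozoic start 1000, Stenian start 1200, Calymmian start 1600, Orosirian start 2050, Mesoarchean start 3200.

Triassic, Silurian, Neoproterozoic, Stenian, Calymmian, Orosirian, Mesoarchean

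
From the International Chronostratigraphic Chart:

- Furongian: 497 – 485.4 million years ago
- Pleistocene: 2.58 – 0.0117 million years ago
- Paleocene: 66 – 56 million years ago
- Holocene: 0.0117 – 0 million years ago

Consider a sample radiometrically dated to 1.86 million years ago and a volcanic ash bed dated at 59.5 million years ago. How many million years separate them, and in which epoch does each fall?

57.64 million years apart; the first in the Pleistocene, the second in the Paleocene

Elapsed time: 59.5 − 1.86 = 57.64 Myr.
1.86 Ma lies within 2.58–0.0117 Ma: Pleistocene.
59.5 Ma lies within 66–56 Ma: Paleocene.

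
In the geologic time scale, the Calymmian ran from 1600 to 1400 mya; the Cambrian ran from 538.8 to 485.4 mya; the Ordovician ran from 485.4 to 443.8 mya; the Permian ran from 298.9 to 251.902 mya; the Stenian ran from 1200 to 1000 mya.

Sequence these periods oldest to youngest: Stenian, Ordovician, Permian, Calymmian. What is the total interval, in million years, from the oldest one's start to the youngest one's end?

Calymmian → Stenian → Ordovician → Permian; total span 1348.098 Myr

From the excerpt: Stenian 1200–1000; Ordovician 485.4–443.8; Permian 298.9–251.902; Calymmian 1600–1400 (Ma).
Larger Ma is earlier, so the oldest is Calymmian and the youngest is Permian; oldest to youngest: Calymmian, Stenian, Ordovician, Permian.
Oldest start 1600 minus youngest end 251.902 gives 1348.098 Myr overall.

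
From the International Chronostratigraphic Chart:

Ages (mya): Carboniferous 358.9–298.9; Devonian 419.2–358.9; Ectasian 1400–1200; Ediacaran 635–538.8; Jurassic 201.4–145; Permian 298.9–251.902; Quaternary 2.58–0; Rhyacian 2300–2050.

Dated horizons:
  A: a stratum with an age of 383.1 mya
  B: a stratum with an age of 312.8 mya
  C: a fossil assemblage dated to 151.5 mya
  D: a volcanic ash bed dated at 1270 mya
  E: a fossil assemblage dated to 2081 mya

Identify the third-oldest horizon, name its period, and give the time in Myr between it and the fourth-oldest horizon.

A, in the Devonian; 70.3 million years to B

Larger Ma means older, so oldest first: E 2081 > D 1270 > A 383.1 > B 312.8 > C 151.5.
Counting 3 along gives A (383.1 Ma); the excerpt puts that inside the Devonian, 419.2–358.9 Ma.
Next in line is B (312.8 Ma), and 383.1 − 312.8 = 70.3 Myr.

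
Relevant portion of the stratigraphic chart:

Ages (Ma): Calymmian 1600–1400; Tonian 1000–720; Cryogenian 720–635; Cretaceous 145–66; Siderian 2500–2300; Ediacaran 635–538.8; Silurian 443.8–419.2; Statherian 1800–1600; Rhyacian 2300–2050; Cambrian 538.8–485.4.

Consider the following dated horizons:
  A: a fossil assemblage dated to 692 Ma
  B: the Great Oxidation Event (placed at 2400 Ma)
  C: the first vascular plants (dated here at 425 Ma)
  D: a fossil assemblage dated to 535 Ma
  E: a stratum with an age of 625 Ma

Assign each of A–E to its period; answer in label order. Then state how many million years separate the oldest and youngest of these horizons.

A — Cryogenian; B — Siderian; C — Silurian; D — Cambrian; E — Ediacaran; span 1975 million years

A: 692 Ma lies in 720–635 Ma, so Cryogenian.
B: 2400 Ma lies in 2500–2300 Ma, so Siderian.
C: 425 Ma lies in 443.8–419.2 Ma, so Silurian.
D: 535 Ma lies in 538.8–485.4 Ma, so Cambrian.
E: 625 Ma lies in 635–538.8 Ma, so Ediacaran.
Oldest = 2400 Ma, youngest = 425 Ma → span 1975 Myr.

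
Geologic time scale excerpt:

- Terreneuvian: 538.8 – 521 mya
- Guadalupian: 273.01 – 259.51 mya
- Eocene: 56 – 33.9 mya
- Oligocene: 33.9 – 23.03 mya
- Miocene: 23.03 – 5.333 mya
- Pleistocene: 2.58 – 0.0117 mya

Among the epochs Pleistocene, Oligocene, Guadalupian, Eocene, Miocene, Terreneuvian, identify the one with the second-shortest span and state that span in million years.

Oligocene, 10.87 million years

Durations: Pleistocene 2.5683; Oligocene 10.87; Guadalupian 13.5; Eocene 22.1; Miocene 17.697; Terreneuvian 17.8 Myr.
Sorted shortest-first: Pleistocene (2.5683), Oligocene (10.87), Guadalupian (13.5), Miocene (17.697), Terreneuvian (17.8), Eocene (22.1).
The second shortest is Oligocene at 10.87 Myr.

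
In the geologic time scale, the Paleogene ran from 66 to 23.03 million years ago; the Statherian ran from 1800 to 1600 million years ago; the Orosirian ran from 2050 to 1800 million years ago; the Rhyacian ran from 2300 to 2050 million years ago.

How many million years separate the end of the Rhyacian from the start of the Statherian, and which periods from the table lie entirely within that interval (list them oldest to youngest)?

The Rhyacian closes at 2050 Ma and the Statherian opens at 1800 Ma, so the interval is 2050 − 1800 = 250 Myr.
A period fits inside if it starts at or after 2050 Ma and ends at or before 1800 Ma; oldest first that gives Orosirian.

250 million years; Orosirian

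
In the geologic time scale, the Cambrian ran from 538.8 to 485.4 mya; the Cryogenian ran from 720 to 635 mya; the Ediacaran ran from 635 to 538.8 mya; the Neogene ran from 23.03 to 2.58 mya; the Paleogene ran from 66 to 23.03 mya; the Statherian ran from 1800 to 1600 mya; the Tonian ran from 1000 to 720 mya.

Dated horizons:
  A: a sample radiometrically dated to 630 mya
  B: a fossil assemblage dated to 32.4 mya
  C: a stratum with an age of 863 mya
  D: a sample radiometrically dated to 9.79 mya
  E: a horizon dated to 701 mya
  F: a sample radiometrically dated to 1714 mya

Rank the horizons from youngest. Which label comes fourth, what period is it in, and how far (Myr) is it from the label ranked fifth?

E, in the Cryogenian; 162 million years to C

Sorted youngest-first by Ma: D (9.79), B (32.4), A (630), E (701), C (863), F (1714).
The fourth youngest is E at 701 Ma, which lies in 720–635 Ma: the Cryogenian.
The fifth youngest is C at 863 Ma; separation = |701 − 863| = 162 Myr.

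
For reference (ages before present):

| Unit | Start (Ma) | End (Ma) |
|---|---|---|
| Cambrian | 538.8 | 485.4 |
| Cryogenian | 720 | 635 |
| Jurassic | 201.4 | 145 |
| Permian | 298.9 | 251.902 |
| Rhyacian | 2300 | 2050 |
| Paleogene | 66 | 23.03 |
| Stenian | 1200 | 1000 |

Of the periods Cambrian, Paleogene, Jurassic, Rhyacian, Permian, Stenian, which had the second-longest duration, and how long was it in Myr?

Start − end for each: Cambrian 538.8 − 485.4 = 53.4; Paleogene 66 − 23.03 = 42.97; Jurassic 201.4 − 145 = 56.4; Rhyacian 2300 − 2050 = 250; Permian 298.9 − 251.902 = 46.998; Stenian 1200 − 1000 = 200.
Ranking these from longest: Rhyacian > Stenian > Jurassic > Cambrian > Permian > Paleogene.
Position 2 in that ranking is Stenian, which lasted 200 Myr.

Stenian, 200 million years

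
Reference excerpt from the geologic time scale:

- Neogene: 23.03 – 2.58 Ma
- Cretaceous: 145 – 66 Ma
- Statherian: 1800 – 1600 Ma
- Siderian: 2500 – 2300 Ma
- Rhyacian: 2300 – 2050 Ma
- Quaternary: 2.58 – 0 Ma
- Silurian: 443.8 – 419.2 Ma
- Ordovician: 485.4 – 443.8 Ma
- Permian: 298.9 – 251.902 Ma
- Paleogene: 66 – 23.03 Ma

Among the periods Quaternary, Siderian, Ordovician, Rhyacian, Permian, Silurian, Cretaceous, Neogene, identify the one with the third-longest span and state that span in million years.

Durations: Quaternary 2.58; Siderian 200; Ordovician 41.6; Rhyacian 250; Permian 46.998; Silurian 24.6; Cretaceous 79; Neogene 20.45 Myr.
Sorted longest-first: Rhyacian (250), Siderian (200), Cretaceous (79), Permian (46.998), Ordovician (41.6), Silurian (24.6), Neogene (20.45), Quaternary (2.58).
The third longest is Cretaceous at 79 Myr.

Cretaceous, 79 million years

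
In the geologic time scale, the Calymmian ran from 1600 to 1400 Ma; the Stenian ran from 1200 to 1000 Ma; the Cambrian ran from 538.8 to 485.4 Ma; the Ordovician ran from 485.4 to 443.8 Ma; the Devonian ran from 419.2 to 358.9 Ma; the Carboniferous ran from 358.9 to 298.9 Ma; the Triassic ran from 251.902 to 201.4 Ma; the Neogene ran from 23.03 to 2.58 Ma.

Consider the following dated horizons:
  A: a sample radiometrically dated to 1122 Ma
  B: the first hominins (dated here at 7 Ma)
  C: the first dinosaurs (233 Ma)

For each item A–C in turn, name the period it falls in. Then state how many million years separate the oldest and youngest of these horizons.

A: 1122 Ma lies in 1200–1000 Ma, so Stenian.
B: 7 Ma lies in 23.03–2.58 Ma, so Neogene.
C: 233 Ma lies in 251.902–201.4 Ma, so Triassic.
Oldest = 1122 Ma, youngest = 7 Ma → span 1115 Myr.

A — Stenian; B — Neogene; C — Triassic; span 1115 million years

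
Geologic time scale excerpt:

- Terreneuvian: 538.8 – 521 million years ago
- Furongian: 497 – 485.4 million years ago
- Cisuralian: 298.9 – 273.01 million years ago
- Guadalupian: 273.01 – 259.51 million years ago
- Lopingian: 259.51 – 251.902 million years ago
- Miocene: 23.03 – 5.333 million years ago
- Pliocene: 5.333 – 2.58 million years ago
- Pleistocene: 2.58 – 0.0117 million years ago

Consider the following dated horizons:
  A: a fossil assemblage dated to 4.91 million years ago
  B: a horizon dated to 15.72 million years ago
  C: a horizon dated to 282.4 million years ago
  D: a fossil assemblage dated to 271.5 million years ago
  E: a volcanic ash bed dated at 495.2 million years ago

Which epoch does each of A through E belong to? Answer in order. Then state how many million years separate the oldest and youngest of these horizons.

A: 4.91 Ma lies in 5.333–2.58 Ma, so Pliocene.
B: 15.72 Ma lies in 23.03–5.333 Ma, so Miocene.
C: 282.4 Ma lies in 298.9–273.01 Ma, so Cisuralian.
D: 271.5 Ma lies in 273.01–259.51 Ma, so Guadalupian.
E: 495.2 Ma lies in 497–485.4 Ma, so Furongian.
Oldest = 495.2 Ma, youngest = 4.91 Ma → span 490.29 Myr.

A — Pliocene; B — Miocene; C — Cisuralian; D — Guadalupian; E — Furongian; span 490.29 million years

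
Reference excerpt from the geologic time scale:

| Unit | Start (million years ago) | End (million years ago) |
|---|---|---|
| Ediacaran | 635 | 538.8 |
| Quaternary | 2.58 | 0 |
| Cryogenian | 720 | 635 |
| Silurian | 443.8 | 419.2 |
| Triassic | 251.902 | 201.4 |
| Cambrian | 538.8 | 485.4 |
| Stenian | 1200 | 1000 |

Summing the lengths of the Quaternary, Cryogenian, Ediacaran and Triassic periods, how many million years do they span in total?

234.282 million years

Each duration: Quaternary = 2.58; Cryogenian = 85; Ediacaran = 96.2; Triassic = 50.502.
Sum: 2.58 + 85 + 96.2 + 50.502 = 234.282 Myr.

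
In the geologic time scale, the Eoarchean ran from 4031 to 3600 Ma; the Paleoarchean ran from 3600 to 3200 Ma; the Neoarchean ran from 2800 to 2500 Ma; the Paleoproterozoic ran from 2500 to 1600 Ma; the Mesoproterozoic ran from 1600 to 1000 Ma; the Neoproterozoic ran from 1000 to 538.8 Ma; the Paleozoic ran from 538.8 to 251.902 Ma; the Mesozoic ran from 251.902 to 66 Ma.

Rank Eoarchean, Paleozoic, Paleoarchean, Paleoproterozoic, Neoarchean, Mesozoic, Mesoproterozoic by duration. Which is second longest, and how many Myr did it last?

Mesoproterozoic, 600 million years

Durations: Eoarchean 431; Paleozoic 286.898; Paleoarchean 400; Paleoproterozoic 900; Neoarchean 300; Mesozoic 185.902; Mesoproterozoic 600 Myr.
Sorted longest-first: Paleoproterozoic (900), Mesoproterozoic (600), Eoarchean (431), Paleoarchean (400), Neoarchean (300), Paleozoic (286.898), Mesozoic (185.902).
The second longest is Mesoproterozoic at 600 Myr.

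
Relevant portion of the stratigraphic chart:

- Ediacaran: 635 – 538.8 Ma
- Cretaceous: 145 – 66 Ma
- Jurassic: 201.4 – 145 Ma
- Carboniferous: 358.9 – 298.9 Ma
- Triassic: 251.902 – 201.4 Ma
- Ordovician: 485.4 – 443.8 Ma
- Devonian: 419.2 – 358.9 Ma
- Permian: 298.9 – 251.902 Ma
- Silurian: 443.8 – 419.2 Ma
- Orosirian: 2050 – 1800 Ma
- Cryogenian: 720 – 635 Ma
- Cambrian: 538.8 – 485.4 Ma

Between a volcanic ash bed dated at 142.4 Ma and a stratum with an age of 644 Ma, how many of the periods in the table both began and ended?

9

The older date is 644 Ma and the younger is 142.4 Ma.
Periods with start < 644 and end > 142.4 Ma: Ediacaran (635–538.8), Cambrian (538.8–485.4), Ordovician (485.4–443.8), Silurian (443.8–419.2), Devonian (419.2–358.9), Carboniferous (358.9–298.9), Permian (298.9–251.902), Triassic (251.902–201.4), Jurassic (201.4–145).
That is 9 complete periods.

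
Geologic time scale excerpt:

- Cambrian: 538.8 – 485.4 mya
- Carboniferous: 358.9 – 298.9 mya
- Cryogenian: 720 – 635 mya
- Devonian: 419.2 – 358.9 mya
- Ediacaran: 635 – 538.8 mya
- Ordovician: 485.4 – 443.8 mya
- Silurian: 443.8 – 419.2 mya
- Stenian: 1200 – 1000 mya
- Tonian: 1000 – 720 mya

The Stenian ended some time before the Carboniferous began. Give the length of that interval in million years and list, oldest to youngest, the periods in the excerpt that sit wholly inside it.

641.1 million years; Tonian, Cryogenian, Ediacaran, Cambrian, Ordovician, Silurian, Devonian

The Stenian closes at 1000 Ma and the Carboniferous opens at 358.9 Ma, so the interval is 1000 − 358.9 = 641.1 Myr.
A period fits inside if it starts at or after 1000 Ma and ends at or before 358.9 Ma; oldest first that gives Tonian, Cryogenian, Ediacaran, Cambrian, Ordovician, Silurian, Devonian.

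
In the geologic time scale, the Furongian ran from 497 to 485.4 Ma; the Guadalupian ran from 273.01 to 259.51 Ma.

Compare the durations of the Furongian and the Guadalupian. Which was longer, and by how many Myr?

Furongian: 497 − 485.4 = 11.6 Myr.
Guadalupian: 273.01 − 259.51 = 13.5 Myr.
Difference: 13.5 − 11.6 = 1.9 Myr, so the Guadalupian was longer.

Guadalupian, by 1.9 million years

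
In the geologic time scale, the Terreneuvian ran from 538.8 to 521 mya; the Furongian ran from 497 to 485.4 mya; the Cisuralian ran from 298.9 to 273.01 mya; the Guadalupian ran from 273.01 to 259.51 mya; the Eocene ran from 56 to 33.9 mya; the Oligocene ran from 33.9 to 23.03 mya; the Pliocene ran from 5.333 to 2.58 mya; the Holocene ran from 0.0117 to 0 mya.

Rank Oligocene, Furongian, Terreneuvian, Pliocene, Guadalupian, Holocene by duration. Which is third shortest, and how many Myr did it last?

Oligocene, 10.87 million years

Start − end for each: Oligocene 33.9 − 23.03 = 10.87; Furongian 497 − 485.4 = 11.6; Terreneuvian 538.8 − 521 = 17.8; Pliocene 5.333 − 2.58 = 2.753; Guadalupian 273.01 − 259.51 = 13.5; Holocene 0.0117 − 0 = 0.0117.
Ranking these from shortest: Holocene < Pliocene < Oligocene < Furongian < Guadalupian < Terreneuvian.
Position 3 in that ranking is Oligocene, which lasted 10.87 Myr.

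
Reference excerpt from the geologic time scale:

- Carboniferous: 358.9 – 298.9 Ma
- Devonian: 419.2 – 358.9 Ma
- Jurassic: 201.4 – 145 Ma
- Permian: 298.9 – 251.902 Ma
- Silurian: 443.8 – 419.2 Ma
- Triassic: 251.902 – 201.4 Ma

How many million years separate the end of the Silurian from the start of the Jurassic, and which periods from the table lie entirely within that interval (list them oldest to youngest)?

The Silurian closes at 419.2 Ma and the Jurassic opens at 201.4 Ma, so the interval is 419.2 − 201.4 = 217.8 Myr.
A period fits inside if it starts at or after 419.2 Ma and ends at or before 201.4 Ma; oldest first that gives Devonian, Carboniferous, Permian, Triassic.

217.8 million years; Devonian, Carboniferous, Permian, Triassic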